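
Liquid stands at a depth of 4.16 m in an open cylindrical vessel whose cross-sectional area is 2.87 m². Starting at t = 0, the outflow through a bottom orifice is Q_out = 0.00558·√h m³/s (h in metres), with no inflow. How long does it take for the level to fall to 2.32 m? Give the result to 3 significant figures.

A dh/dt = −Q_out = −0.00558 √h.
∫ h^(−1/2) dh = −(0.00558/A) ∫ dt, giving 2√h = 2√h₀ − (0.00558/A) t.
t = 2A(√h₀ − √h)/0.00558 = 2·2.87·(√4.16 − √2.32)/0.00558
  = 5.7400 × (2.0396 − 1.5232) / 0.00558 = 531.26 s.

531 s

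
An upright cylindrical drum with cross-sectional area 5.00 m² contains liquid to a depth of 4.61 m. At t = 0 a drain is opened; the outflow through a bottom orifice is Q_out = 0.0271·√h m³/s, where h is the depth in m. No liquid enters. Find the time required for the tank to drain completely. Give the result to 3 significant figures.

A dh/dt = −Q_out = −0.0271 √h.
This is separable: 2 d(√h)/dt = −0.0271/A, so √h = √h₀ − (0.0271/(2A)) t.
Set h = 0: 2√h₀ = (0.0271/A) t_empty ⇒ t_empty = 2A√h₀/0.0271.
t_empty = 2·5.00·√4.61/0.0271 = 10.000·2.1471/0.0271 = 792.28 s.

792 s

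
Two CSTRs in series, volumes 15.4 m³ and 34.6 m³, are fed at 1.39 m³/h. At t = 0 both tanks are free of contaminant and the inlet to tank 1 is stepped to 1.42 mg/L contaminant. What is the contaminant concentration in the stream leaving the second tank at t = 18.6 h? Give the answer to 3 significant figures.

Each tank obeys Vᵢ dCᵢ/dt = Q(Cᵢ₋₁ − Cᵢ), so τᵢ = Vᵢ/Q.
τ₁ = 15.4/1.39 = 11.079 h; τ₂ = 34.6/1.39 = 24.892 h.
Solving the cascade with C₁(0)=C₂(0)=0 gives C₂(t) = C_in[1 − (τ₁ e^(−t/τ₁) − τ₂ e^(−t/τ₂))/(τ₁ − τ₂)].
At t = 18.6: e^(−t/τ₁) = 0.18659, e^(−t/τ₂) = 0.47368.
C₂ = 1.42·[1 − (11.079·0.18659 − 24.892·0.47368)/(-13.813)] = 1.42·0.29605 = 0.42040 mg/L.

0.420 mg/L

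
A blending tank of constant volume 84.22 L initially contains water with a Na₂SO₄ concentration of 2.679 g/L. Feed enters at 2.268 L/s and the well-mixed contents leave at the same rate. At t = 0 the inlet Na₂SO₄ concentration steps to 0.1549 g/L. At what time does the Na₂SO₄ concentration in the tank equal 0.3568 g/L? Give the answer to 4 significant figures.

93.80 s

Species balance: V dC/dt = Q(C_in − C) ⇒ τ = V/Q = 37.1340 s.
C(t) = C_in + (C₀ − C_in) e^(−t/τ). Set C = 0.3568 and solve for t:
e^(−t/τ) = (C − C_in)/(C₀ − C_in) = (0.3568 − 0.1549)/(2.679 − 0.1549) = 0.0799889
t = −τ ln(…) = 37.1340 × 2.52587 = 93.7957 s.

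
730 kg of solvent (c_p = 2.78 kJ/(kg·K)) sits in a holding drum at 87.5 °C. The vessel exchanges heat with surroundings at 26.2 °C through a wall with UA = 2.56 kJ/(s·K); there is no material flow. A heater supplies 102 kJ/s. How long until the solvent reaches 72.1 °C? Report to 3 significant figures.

M c_p dT/dt = −UA(T − T_amb) + Q̇.
τ = M c_p/UA = 792.73 s; T_ss = T_amb + Q̇/UA = 26.2 + 102/2.56 = 66.044 °C.
T(t) = T_ss + (T₀ − T_ss)e^(−t/τ); set T = 72.1:
t = −τ ln[(T − T_ss)/(T₀ − T_ss)] = −792.73 · ln(0.28226) = 1002.7 s.

1000 s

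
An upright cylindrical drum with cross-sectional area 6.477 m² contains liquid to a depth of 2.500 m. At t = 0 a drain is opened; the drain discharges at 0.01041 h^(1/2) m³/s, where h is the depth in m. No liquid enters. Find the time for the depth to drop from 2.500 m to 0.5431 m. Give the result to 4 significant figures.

1050 s

Mass balance (ρ constant): A dh/dt = −0.01041 √h.
Separate and integrate: 2(√h − √h₀) = −(0.01041/A) t.
t = 2A(√h₀ − √h)/0.01041 = 2·6.477·(√2.500 − √0.5431)/0.01041
  = 12.9540 × (1.58114 − 0.736953) / 0.01041 = 1050.49 s.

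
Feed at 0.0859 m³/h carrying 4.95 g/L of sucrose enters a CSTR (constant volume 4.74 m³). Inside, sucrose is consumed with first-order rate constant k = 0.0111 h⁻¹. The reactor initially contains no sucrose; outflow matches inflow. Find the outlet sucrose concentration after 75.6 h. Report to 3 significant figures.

Species balance: V dC/dt = Q C_in − Q C − k V C.
dC/dt = (Q/V) C_in − (Q/V + k) C; effective rate a = Q/V + k = 0.018122 + 0.0111 = 0.029222 h⁻¹.
C_ss = Q C_in/(Q + kV) = 3.0698 g/L; C(t) = C_ss + (C₀ − C_ss) e^(−a t).
C(75.6) = 3.0698 + (-3.0698)·e^(−0.029222·75.6) = 3.0698 + (-3.0698)·0.10979 = 2.7327 g/L.

2.73 g/L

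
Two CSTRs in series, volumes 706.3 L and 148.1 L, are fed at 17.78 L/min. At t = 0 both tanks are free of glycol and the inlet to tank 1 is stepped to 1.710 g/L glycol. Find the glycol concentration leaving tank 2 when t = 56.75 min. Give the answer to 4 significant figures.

Time constants: τᵢ = Vᵢ/Q for each well-mixed tank.
τ₁ = 706.3/17.78 = 39.7244 min; τ₂ = 148.1/17.78 = 8.32958 min.
Tank 1: C₁ = C_in(1 − e^(−t/τ₁)). Tank 2 (τ₁ ≠ τ₂): C₂ = C_in[1 − (τ₁ e^(−t/τ₁) − τ₂ e^(−t/τ₂))/(τ₁ − τ₂)].
At t = 56.75: e^(−t/τ₁) = 0.239646, e^(−t/τ₂) = 0.00109932.
C₂ = 1.710·[1 − (39.7244·0.239646 − 8.32958·0.00109932)/(31.3948)] = 1.710·0.697064 = 1.19198 g/L.

1.192 g/L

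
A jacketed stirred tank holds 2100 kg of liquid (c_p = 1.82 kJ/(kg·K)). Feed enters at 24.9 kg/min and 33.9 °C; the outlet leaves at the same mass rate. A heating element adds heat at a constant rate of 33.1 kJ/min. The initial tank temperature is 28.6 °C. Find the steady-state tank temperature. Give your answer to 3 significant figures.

First-law balance (no shaft work): M c_p dT/dt = ṁ c_p (T_in − T) + 33.1.
At steady state dT/dt = 0 ⇒ T_ss = T_in + Q̇/(ṁ c_p) = 33.9 + 33.1/(24.9·1.82) = 34.630 °C.

34.6 °C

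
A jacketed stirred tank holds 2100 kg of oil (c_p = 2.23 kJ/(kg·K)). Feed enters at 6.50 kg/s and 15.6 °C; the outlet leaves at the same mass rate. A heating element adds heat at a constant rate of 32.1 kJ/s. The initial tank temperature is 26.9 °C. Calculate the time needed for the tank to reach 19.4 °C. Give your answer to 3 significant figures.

564 s

First-law balance (no shaft work): M c_p dT/dt = ṁ c_p (T_in − T) + 32.1.
τ = M/ṁ = 323.08 s; T_ss = T_in + Q̇/(ṁ c_p) = 17.815 °C.
T(t) = T_ss + (T₀ − T_ss) e^(−t/τ). Set T = 19.4:
e^(−t/τ) = (19.4 − 17.815)/(26.9 − 17.815) = 0.17450
t = −323.08 · ln(0.17450) = 564.03 s.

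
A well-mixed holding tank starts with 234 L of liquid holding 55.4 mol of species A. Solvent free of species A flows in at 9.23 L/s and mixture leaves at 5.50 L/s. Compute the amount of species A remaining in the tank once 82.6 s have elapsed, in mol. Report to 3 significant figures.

16.1 mol

Total volume: dV/dt = Q_in − Q_out = 3.7300 L/s, so V(t) = 234 + 3.7300 t and V(82.6) = 542.10 L.
Species balance (pure solvent in): dm/dt = −Q_out · m/V(t).
Separate: dm/m = −Q_out dt/V(t) ⇒ ln(m/m₀) = −(Q_out/(Q_in−Q_out)) ln(V/V₀).
m = m₀ (V₀/V)^(Q_out/(Q_in−Q_out)) = 55.4 × (234/542.10)^(1.4745) = 16.051 mol.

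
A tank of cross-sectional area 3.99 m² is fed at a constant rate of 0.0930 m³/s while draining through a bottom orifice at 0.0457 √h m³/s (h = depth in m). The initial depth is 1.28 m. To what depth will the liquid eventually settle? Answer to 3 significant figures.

4.14 m

Level balance: A dh/dt = 0.0930 − 0.0457 √h. Setting dh/dt = 0:
Q_in = 0.0457 √h_ss ⇒ √h_ss = 0.0930/0.0457 = 2.0350.
h_ss = 2.0350² = 4.1413 m. (Since h₀ = 1.28 m < h_ss, the level will rise toward this value.)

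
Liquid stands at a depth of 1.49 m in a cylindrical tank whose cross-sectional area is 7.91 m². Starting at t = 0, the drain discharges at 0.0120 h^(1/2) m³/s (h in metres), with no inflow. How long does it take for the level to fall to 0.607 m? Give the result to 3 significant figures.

582 s

A dh/dt = −Q_out = −0.0120 √h.
This is separable: 2 d(√h)/dt = −0.0120/A, so √h = √h₀ − (0.0120/(2A)) t.
t = 2A(√h₀ − √h)/0.0120 = 2·7.91·(√1.49 − √0.607)/0.0120
  = 15.820 × (1.2207 − 0.77910) / 0.0120 = 582.11 s.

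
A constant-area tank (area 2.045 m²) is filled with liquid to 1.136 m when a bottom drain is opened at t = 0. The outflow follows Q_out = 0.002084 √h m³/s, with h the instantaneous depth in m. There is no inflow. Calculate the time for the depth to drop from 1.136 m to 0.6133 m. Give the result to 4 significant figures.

554.8 s

With no inflow, A dh/dt = −0.002084 √h.
Separate and integrate: 2(√h − √h₀) = −(0.002084/A) t.
t = 2A(√h₀ − √h)/0.002084 = 2·2.045·(√1.136 − √0.6133)/0.002084
  = 4.09000 × (1.06583 − 0.783135) / 0.002084 = 554.816 s.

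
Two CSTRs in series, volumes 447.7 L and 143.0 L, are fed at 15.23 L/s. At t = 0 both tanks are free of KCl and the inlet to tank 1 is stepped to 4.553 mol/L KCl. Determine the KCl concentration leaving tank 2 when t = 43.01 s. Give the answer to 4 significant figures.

Time constants: τᵢ = Vᵢ/Q for each well-mixed tank.
τ₁ = 447.7/15.23 = 29.3959 s; τ₂ = 143.0/15.23 = 9.38936 s.
Tank 1: C₁ = C_in(1 − e^(−t/τ₁)). Tank 2 (τ₁ ≠ τ₂): C₂ = C_in[1 − (τ₁ e^(−t/τ₁) − τ₂ e^(−t/τ₂))/(τ₁ − τ₂)].
At t = 43.01: e^(−t/τ₁) = 0.231511, e^(−t/τ₂) = 0.0102476.
C₂ = 4.553·[1 − (29.3959·0.231511 − 9.38936·0.0102476)/(20.0066)] = 4.553·0.664647 = 3.02614 mol/L.

3.026 mol/L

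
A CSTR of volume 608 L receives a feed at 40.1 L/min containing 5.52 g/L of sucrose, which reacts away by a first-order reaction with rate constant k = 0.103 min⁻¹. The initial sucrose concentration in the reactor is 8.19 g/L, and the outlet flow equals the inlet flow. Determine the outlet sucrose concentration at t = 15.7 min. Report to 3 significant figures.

2.58 g/L

Accumulation = in − out − consumed: V dC/dt = Q C_in − Q C − k V C.
This is linear with rate a = Q/V + k = 0.16895 min⁻¹.
C_ss = Q C_in/(Q + kV) = 2.1548 g/L; C(t) = C_ss + (C₀ − C_ss) e^(−a t).
C(15.7) = 2.1548 + (6.0352)·e^(−0.16895·15.7) = 2.1548 + (6.0352)·0.070469 = 2.5801 g/L.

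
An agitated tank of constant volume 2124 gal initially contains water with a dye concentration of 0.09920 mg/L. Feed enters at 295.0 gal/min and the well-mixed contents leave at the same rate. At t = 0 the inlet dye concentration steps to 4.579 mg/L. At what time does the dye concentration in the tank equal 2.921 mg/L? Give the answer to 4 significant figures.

Species balance: V dC/dt = Q(C_in − C) ⇒ τ = V/Q = 7.20000 min.
C(t) = C_in + (C₀ − C_in) e^(−t/τ). Set C = 2.921 and solve for t:
e^(−t/τ) = (C − C_in)/(C₀ − C_in) = (2.921 − 4.579)/(0.09920 − 4.579) = 0.370106
t = −τ ln(…) = 7.20000 × 0.993966 = 7.15656 min.

7.157 min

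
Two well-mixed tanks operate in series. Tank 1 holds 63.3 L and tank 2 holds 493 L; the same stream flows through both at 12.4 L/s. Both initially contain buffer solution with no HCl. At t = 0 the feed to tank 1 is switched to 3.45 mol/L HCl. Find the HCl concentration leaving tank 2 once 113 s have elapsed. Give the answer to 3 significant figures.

3.22 mol/L

Time constants: τᵢ = Vᵢ/Q for each well-mixed tank.
τ₁ = 63.3/12.4 = 5.1048 s; τ₂ = 493/12.4 = 39.758 s.
Tank 1: C₁ = C_in(1 − e^(−t/τ₁)). Tank 2 (τ₁ ≠ τ₂): C₂ = C_in[1 − (τ₁ e^(−t/τ₁) − τ₂ e^(−t/τ₂))/(τ₁ − τ₂)].
At t = 113: e^(−t/τ₁) = 2.4351e-10, e^(−t/τ₂) = 0.058298.
C₂ = 3.45·[1 − (5.1048·2.4351e-10 − 39.758·0.058298)/(-34.653)] = 3.45·0.93311 = 3.2192 mol/L.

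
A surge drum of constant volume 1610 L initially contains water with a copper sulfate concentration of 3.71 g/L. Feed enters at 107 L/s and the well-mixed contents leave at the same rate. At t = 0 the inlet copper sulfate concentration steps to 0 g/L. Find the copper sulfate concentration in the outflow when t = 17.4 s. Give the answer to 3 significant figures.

Mass balance on the solute (V constant): V dC/dt = Q(C_in − C).
Rewrite as dC/dt + C/τ = C_in/τ, τ = V/Q = 15.047 s.
This is linear first-order; C(t) = C_in + (C₀ − C_in) e^(−t/τ).
C(17.4) = 0 + (3.71 − 0)·e^(−17.4/15.047) = 0 + (3.7100)·0.31462 = 1.1672 g/L.

1.17 g/L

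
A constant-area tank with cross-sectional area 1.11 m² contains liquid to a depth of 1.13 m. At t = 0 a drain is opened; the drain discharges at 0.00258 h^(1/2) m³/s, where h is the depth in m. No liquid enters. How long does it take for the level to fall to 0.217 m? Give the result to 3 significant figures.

Mass balance (ρ constant): A dh/dt = −0.00258 √h.
∫ h^(−1/2) dh = −(0.00258/A) ∫ dt, giving 2√h = 2√h₀ − (0.00258/A) t.
t = 2A(√h₀ − √h)/0.00258 = 2·1.11·(√1.13 − √0.217)/0.00258
  = 2.2200 × (1.0630 − 0.46583) / 0.00258 = 513.85 s.

514 s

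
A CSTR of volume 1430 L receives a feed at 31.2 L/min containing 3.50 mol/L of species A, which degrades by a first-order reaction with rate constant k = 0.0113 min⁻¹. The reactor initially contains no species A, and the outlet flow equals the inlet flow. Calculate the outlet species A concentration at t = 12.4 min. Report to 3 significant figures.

0.777 mol/L

Species balance: V dC/dt = Q C_in − Q C − k V C.
This is linear with rate a = Q/V + k = 0.033118 min⁻¹.
C_ss = Q C_in/(Q + kV) = 2.3058 mol/L; C(t) = C_ss + (C₀ − C_ss) e^(−a t).
C(12.4) = 2.3058 + (-2.3058)·e^(−0.033118·12.4) = 2.3058 + (-2.3058)·0.66321 = 0.77657 mol/L.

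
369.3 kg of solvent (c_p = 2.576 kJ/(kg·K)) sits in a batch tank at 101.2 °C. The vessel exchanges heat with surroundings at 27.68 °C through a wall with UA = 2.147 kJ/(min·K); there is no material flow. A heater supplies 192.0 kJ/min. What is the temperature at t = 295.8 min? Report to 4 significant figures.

108.9 °C

Lumped-capacitance energy balance: M c_p dT/dt = UA(T_amb − T) + Q̇.
dT/dt = (T_ss − T)/τ with T_ss = T_amb + Q̇/UA = 27.68 + 192.0/2.147 = 117.107 °C, τ = M c_p/UA = 369.3·2.576/2.147 = 443.091 min.
Integrating: T(t) = T_ss + (T₀ − T_ss) e^(−t/τ).
T(295.8) = 117.107 + (-15.9071)·0.512947 = 108.948 °C.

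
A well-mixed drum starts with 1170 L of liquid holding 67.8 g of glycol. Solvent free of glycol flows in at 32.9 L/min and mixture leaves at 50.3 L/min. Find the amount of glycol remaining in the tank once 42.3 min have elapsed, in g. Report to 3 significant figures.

3.86 g

Let m(t) be the amount of glycol. Volume: V(t) = V₀ + (Q_in − Q_out) t = 1170 − 17.400 t; V(42.3) = 433.98 L.
Species balance (pure solvent in): dm/dt = −Q_out · m/V(t).
dm/m = −Q_out dt/(V₀ − 17.400 t); integrating gives ln(m/m₀) = −(Q_out/(Q_in−Q_out)) ln(V/V₀).
m = m₀ (V₀/V)^(Q_out/(Q_in−Q_out)) = 67.8 × (1170/433.98)^(-2.8908) = 3.8558 g.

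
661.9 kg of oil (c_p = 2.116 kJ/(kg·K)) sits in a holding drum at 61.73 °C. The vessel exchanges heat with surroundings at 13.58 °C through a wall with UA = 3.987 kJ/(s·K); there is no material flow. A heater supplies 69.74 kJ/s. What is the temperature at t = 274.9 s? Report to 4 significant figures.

Lumped-capacitance energy balance: M c_p dT/dt = UA(T_amb − T) + Q̇.
dT/dt = (T_ss − T)/τ with T_ss = T_amb + Q̇/UA = 13.58 + 69.74/3.987 = 31.0718 °C, τ = M c_p/UA = 661.9·2.116/3.987 = 351.287 s.
This is linear first-order; T(t) = T_ss + (T₀ − T_ss) e^(−t/τ).
T(274.9) = 31.0718 + (30.6582)·0.457238 = 45.0899 °C.

45.09 °C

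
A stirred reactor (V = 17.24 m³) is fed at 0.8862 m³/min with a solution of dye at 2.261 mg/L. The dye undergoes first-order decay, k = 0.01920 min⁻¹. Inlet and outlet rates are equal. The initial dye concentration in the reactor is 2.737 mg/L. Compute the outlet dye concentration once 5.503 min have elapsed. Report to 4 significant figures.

2.386 mg/L

V dC/dt = Q(C_in − C) − k V C.
This is linear with rate a = Q/V + k = 0.0706037 min⁻¹.
C_ss = Q C_in/(Q + kV) = 1.64614 mg/L; C(t) = C_ss + (C₀ − C_ss) e^(−a t).
C(5.503) = 1.64614 + (1.09086)·e^(−0.0706037·5.503) = 1.64614 + (1.09086)·0.678051 = 2.38580 mg/L.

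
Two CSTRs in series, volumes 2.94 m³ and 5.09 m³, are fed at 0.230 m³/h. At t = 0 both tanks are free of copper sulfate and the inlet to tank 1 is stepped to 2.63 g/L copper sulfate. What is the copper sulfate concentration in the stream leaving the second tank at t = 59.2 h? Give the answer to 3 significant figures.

2.24 g/L

Time constants: τᵢ = Vᵢ/Q for each well-mixed tank.
τ₁ = 2.94/0.230 = 12.783 h; τ₂ = 5.09/0.230 = 22.130 h.
Solving the cascade with C₁(0)=C₂(0)=0 gives C₂(t) = C_in[1 − (τ₁ e^(−t/τ₁) − τ₂ e^(−t/τ₂))/(τ₁ − τ₂)].
At t = 59.2: e^(−t/τ₁) = 0.0097422, e^(−t/τ₂) = 0.068903.
C₂ = 2.63·[1 − (12.783·0.0097422 − 22.130·0.068903)/(-9.3478)] = 2.63·0.85020 = 2.2360 g/L.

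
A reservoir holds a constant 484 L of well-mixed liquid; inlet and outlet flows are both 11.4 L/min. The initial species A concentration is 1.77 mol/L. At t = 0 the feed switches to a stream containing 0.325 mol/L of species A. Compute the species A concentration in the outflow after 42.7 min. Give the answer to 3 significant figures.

0.854 mol/L

Accumulation = in − out for the solute gives V dC/dt = Q(C_in − C).
Time constant τ = V/Q = 484/11.4 = 42.456 min.
This is linear first-order; C(t) = C_in + (C₀ − C_in) e^(−t/τ).
C(42.7) = 0.325 + (1.77 − 0.325)·e^(−42.7/42.456) = 0.325 + (1.4450)·0.36577 = 0.85354 mol/L.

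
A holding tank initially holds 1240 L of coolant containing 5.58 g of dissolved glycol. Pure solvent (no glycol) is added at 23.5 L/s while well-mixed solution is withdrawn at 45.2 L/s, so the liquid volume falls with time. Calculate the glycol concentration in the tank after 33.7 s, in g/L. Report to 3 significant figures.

0.00171 g/L

Let m(t) be the amount of glycol. Volume: V(t) = V₀ + (Q_in − Q_out) t = 1240 − 21.700 t; V(33.7) = 508.71 L.
Species balance (pure solvent in): dm/dt = −Q_out · m/V(t).
dm/m = −Q_out dt/(V₀ − 21.700 t); integrating gives ln(m/m₀) = −(Q_out/(Q_in−Q_out)) ln(V/V₀).
m = m₀ (V₀/V)^(Q_out/(Q_in−Q_out)) = 5.58 × (1240/508.71)^(-2.0829) = 0.87224 g.
C = m/V = 0.87224/508.71 = 0.0017146 g/L.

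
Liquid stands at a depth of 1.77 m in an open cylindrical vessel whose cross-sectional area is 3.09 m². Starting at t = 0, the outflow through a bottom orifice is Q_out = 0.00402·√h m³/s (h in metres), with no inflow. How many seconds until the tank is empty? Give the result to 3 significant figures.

A dh/dt = −Q_out = −0.00402 √h.
This is separable: 2 d(√h)/dt = −0.00402/A, so √h = √h₀ − (0.00402/(2A)) t.
Tank is empty when √h = 0: t_empty = 2A√h₀/0.00402.
t_empty = 2·3.09·√1.77/0.00402 = 6.1800·1.3304/0.00402 = 2045.3 s.

2050 s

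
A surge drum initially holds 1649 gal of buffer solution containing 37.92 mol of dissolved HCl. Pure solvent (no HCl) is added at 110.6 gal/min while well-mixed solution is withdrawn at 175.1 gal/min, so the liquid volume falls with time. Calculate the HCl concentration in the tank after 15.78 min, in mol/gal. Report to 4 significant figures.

0.004431 mol/gal

Total volume: dV/dt = Q_in − Q_out = -64.5000 gal/min, so V(t) = 1649 − 64.5000 t and V(15.78) = 631.190 gal.
Solute balance: dm/dt = 0 − Q_out C = −Q_out m/V(t).
Separate: dm/m = −Q_out dt/V(t) ⇒ ln(m/m₀) = −(Q_out/(Q_in−Q_out)) ln(V/V₀).
m = m₀ (V₀/V)^(Q_out/(Q_in−Q_out)) = 37.92 × (1649/631.190)^(-2.71473) = 2.79680 mol.
C = m/V = 2.79680/631.190 = 0.00443100 mol/gal.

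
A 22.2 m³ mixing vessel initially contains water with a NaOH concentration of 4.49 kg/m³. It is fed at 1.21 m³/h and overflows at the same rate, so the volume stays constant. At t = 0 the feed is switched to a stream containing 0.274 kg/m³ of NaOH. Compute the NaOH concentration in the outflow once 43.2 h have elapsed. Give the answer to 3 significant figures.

Species balance on the tank: V dC/dt = Q(C_in − C).
So dC/dt = (C_in − C)/τ with τ = V/Q = 22.2/1.21 = 18.347 h.
C approaches C_in exponentially: C(t) = C_in + (C₀ − C_in) e^(−t/τ).
C(43.2) = 0.274 + (4.49 − 0.274)·e^(−43.2/18.347) = 0.274 + (4.2160)·0.094932 = 0.67423 kg/m³.

0.674 kg/m³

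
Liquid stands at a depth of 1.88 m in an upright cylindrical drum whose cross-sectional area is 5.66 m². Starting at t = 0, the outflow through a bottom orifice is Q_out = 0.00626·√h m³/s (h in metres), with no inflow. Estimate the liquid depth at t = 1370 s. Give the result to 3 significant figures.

With no inflow, A dh/dt = −0.00626 √h.
This is separable: 2 d(√h)/dt = −0.00626/A, so √h = √h₀ − (0.00626/(2A)) t.
√h = √1.88 − 0.00626·1370/(2·5.66) = 1.3711 − 0.75761 = 0.61352.
h = 0.61352² = 0.37640 m.

0.376 m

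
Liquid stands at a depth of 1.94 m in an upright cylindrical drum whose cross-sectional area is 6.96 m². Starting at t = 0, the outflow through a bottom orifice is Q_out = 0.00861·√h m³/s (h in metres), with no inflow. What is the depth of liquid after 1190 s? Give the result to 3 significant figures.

A dh/dt = −Q_out = −0.00861 √h.
Separate and integrate: 2(√h − √h₀) = −(0.00861/A) t.
√h = √1.94 − 0.00861·1190/(2·6.96) = 1.3928 − 0.73606 = 0.65678.
h = 0.65678² = 0.43136 m.

0.431 m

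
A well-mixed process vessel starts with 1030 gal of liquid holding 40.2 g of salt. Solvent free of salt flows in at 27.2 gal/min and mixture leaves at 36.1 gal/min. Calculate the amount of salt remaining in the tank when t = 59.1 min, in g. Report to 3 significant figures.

Let m(t) be the amount of salt. Volume: V(t) = V₀ + (Q_in − Q_out) t = 1030 − 8.9000 t; V(59.1) = 504.01 gal.
Species balance (pure solvent in): dm/dt = −Q_out · m/V(t).
dm/m = −Q_out dt/(V₀ − 8.9000 t); integrating gives ln(m/m₀) = −(Q_out/(Q_in−Q_out)) ln(V/V₀).
m = m₀ (V₀/V)^(Q_out/(Q_in−Q_out)) = 40.2 × (1030/504.01)^(-4.0562) = 2.2141 g.

2.21 g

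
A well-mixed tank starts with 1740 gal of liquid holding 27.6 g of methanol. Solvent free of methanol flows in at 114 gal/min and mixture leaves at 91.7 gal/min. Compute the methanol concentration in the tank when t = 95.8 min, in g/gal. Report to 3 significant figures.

0.000264 g/gal

Total volume: dV/dt = Q_in − Q_out = 22.300 gal/min, so V(t) = 1740 + 22.300 t and V(95.8) = 3876.3 gal.
No methanol enters, so dm/dt = −Q_out · (m/V).
dm/m = −Q_out dt/(V₀ + 22.300 t); integrating gives ln(m/m₀) = −(Q_out/(Q_in−Q_out)) ln(V/V₀).
m = m₀ (V₀/V)^(Q_out/(Q_in−Q_out)) = 27.6 × (1740/3876.3)^(4.1121) = 1.0243 g.
C = m/V = 1.0243/3876.3 = 0.00026424 g/gal.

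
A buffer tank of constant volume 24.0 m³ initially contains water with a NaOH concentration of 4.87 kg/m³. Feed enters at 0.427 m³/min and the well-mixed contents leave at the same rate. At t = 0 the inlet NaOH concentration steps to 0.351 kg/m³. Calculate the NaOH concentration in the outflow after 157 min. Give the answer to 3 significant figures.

Species balance on the tank: V dC/dt = Q(C_in − C).
Time constant τ = V/Q = 24.0/0.427 = 56.206 min.
Solution: C(t) = C_in + (C₀ − C_in) e^(−t/τ).
C(157) = 0.351 + (4.87 − 0.351)·e^(−157/56.206) = 0.351 + (4.5190)·0.061219 = 0.62765 kg/m³.

0.628 kg/m³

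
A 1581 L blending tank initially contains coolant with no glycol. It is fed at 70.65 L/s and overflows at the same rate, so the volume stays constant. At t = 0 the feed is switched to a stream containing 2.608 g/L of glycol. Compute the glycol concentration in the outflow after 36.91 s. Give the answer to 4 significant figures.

Unsteady species balance (constant V, well mixed): V dC/dt = Q(C_in − C).
So dC/dt = (C_in − C)/τ with τ = V/Q = 1581/70.65 = 22.3779 s.
Integrating: C(t) = C_in + (C₀ − C_in) e^(−t/τ).
C(36.91) = 2.608 + (0 − 2.608)·e^(−36.91/22.3779) = 2.608 + (-2.60800)·0.192166 = 2.10683 g/L.

2.107 g/L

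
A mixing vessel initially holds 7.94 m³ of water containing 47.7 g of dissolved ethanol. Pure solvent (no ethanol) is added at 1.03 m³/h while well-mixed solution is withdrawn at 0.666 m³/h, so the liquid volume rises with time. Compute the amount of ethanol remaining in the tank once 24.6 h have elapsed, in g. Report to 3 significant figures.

12.0 g

Let m(t) be the amount of ethanol. Volume: V(t) = V₀ + (Q_in − Q_out) t = 7.94 + 0.36400 t; V(24.6) = 16.894 m³.
No ethanol enters, so dm/dt = −Q_out · (m/V).
Separate: dm/m = −Q_out dt/V(t) ⇒ ln(m/m₀) = −(Q_out/(Q_in−Q_out)) ln(V/V₀).
m = m₀ (V₀/V)^(Q_out/(Q_in−Q_out)) = 47.7 × (7.94/16.894)^(1.8297) = 11.982 g.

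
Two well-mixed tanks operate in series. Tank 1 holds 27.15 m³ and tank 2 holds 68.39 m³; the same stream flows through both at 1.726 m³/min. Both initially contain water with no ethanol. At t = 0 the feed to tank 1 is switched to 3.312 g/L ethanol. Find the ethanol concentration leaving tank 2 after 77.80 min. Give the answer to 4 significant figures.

2.557 g/L

Time constants: τᵢ = Vᵢ/Q for each well-mixed tank.
τ₁ = 27.15/1.726 = 15.7300 min; τ₂ = 68.39/1.726 = 39.6234 min.
Solving the cascade with C₁(0)=C₂(0)=0 gives C₂(t) = C_in[1 − (τ₁ e^(−t/τ₁) − τ₂ e^(−t/τ₂))/(τ₁ − τ₂)].
At t = 77.80: e^(−t/τ₁) = 0.00711209, e^(−t/τ₂) = 0.140368.
C₂ = 3.312·[1 − (15.7300·0.00711209 − 39.6234·0.140368)/(-23.8934)] = 3.312·0.771904 = 2.55655 g/L.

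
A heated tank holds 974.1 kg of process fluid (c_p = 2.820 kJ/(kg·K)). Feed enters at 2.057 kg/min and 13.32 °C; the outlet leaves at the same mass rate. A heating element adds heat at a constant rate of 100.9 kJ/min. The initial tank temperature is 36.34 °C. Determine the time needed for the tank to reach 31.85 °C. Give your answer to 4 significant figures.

757.7 min

Unsteady energy balance on the tank contents: M c_p dT/dt = ṁ c_p (T_in − T) + 100.9.
τ = M/ṁ = 473.554 min; T_ss = T_in + Q̇/(ṁ c_p) = 30.7143 °C.
T(t) = T_ss + (T₀ − T_ss) e^(−t/τ). Set T = 31.85:
e^(−t/τ) = (31.85 − 30.7143)/(36.34 − 30.7143) = 0.201872
t = −473.554 · ln(0.201872) = 757.742 min.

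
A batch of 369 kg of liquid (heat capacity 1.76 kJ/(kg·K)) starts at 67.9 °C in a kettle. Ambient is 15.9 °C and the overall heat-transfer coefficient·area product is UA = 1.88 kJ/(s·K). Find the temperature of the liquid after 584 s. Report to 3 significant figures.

25.5 °C

Energy balance: M c_p dT/dt = −UA(T − T_amb).
dT/dt = (T_ss − T)/τ with T_ss = T_amb = 15.900 °C, τ = M c_p/UA = 369·1.76/1.88 = 345.45 s.
Solution: T(t) = T_ss + (T₀ − T_ss) e^(−t/τ).
T(584) = 15.900 + (52.000)·0.18442 = 25.490 °C.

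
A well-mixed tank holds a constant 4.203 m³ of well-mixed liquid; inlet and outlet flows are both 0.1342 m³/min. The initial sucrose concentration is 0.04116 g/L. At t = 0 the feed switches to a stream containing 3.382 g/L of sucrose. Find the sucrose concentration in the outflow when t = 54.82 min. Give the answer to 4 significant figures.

2.802 g/L

Species balance on the tank: V dC/dt = Q(C_in − C).
Rewrite as dC/dt + C/τ = C_in/τ, τ = V/Q = 31.3189 min.
C approaches C_in exponentially: C(t) = C_in + (C₀ − C_in) e^(−t/τ).
C(54.82) = 3.382 + (0.04116 − 3.382)·e^(−54.82/31.3189) = 3.382 + (-3.34084)·0.173708 = 2.80167 g/L.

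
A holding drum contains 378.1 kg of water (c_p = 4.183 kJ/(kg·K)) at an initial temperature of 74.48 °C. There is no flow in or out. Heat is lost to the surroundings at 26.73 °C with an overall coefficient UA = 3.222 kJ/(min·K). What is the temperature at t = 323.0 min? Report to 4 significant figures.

51.46 °C

M c_p dT/dt = −UA(T − T_amb).
dT/dt = (T_ss − T)/τ with T_ss = T_amb = 26.7300 °C, τ = M c_p/UA = 378.1·4.183/3.222 = 490.873 min.
This is linear first-order; T(t) = T_ss + (T₀ − T_ss) e^(−t/τ).
T(323.0) = 26.7300 + (47.7500)·0.517880 = 51.4588 °C.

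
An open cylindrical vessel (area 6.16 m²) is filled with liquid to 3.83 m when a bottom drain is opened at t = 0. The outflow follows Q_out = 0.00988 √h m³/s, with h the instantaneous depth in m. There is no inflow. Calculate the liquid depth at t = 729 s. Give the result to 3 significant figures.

1.88 m

With no inflow, A dh/dt = −0.00988 √h.
This is separable: 2 d(√h)/dt = −0.00988/A, so √h = √h₀ − (0.00988/(2A)) t.
√h = √3.83 − 0.00988·729/(2·6.16) = 1.9570 − 0.58462 = 1.3724.
h = 1.3724² = 1.8835 m.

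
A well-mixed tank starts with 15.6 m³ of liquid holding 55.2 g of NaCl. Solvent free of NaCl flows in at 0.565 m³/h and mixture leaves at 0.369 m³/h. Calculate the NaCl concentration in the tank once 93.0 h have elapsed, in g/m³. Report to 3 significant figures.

0.380 g/m³

Let m(t) be the amount of NaCl. Volume: V(t) = V₀ + (Q_in − Q_out) t = 15.6 + 0.19600 t; V(93.0) = 33.828 m³.
No NaCl enters, so dm/dt = −Q_out · (m/V).
dm/m = −Q_out dt/(V₀ + 0.19600 t); integrating gives ln(m/m₀) = −(Q_out/(Q_in−Q_out)) ln(V/V₀).
m = m₀ (V₀/V)^(Q_out/(Q_in−Q_out)) = 55.2 × (15.6/33.828)^(1.8827) = 12.855 g.
C = m/V = 12.855/33.828 = 0.38002 g/m³.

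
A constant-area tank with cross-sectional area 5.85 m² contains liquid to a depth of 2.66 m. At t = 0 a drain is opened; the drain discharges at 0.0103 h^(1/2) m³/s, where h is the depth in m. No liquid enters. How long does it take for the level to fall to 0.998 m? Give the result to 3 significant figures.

Volume balance on the tank: A dh/dt = −0.0103 √h.
Separate and integrate: 2(√h − √h₀) = −(0.0103/A) t.
t = 2A(√h₀ − √h)/0.0103 = 2·5.85·(√2.66 − √0.998)/0.0103
  = 11.700 × (1.6310 − 0.99900) / 0.0103 = 717.85 s.

718 s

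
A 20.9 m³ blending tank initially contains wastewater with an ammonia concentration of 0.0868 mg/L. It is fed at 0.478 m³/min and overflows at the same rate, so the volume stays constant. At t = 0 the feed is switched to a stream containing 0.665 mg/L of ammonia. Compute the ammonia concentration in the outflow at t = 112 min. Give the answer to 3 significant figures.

0.620 mg/L

Accumulation = in − out for the solute gives V dC/dt = Q(C_in − C).
Time constant τ = V/Q = 20.9/0.478 = 43.724 min.
This is linear first-order; C(t) = C_in + (C₀ − C_in) e^(−t/τ).
C(112) = 0.665 + (0.0868 − 0.665)·e^(−112/43.724) = 0.665 + (-0.57820)·0.077186 = 0.62037 mg/L.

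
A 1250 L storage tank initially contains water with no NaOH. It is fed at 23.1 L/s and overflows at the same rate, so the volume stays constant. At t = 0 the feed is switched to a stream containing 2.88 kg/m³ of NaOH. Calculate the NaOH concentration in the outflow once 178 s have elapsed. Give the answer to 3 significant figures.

2.77 kg/m³

Unsteady species balance (constant V, well mixed): V dC/dt = Q(C_in − C).
So dC/dt = (C_in − C)/τ with τ = V/Q = 1250/23.1 = 54.113 s.
Integrating: C(t) = C_in + (C₀ − C_in) e^(−t/τ).
C(178) = 2.88 + (0 − 2.88)·e^(−178/54.113) = 2.88 + (-2.8800)·0.037275 = 2.7726 kg/m³.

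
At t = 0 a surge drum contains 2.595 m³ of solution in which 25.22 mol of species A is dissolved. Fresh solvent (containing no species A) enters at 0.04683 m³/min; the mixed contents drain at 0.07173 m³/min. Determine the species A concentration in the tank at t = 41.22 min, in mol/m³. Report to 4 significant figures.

Total volume: dV/dt = Q_in − Q_out = -0.0249000 m³/min, so V(t) = 2.595 − 0.0249000 t and V(41.22) = 1.56862 m³.
No species A enters, so dm/dt = −Q_out · (m/V).
dm/m = −Q_out dt/(V₀ − 0.0249000 t); integrating gives ln(m/m₀) = −(Q_out/(Q_in−Q_out)) ln(V/V₀).
m = m₀ (V₀/V)^(Q_out/(Q_in−Q_out)) = 25.22 × (2.595/1.56862)^(-2.88072) = 5.91513 mol.
C = m/V = 5.91513/1.56862 = 3.77091 mol/m³.

3.771 mol/m³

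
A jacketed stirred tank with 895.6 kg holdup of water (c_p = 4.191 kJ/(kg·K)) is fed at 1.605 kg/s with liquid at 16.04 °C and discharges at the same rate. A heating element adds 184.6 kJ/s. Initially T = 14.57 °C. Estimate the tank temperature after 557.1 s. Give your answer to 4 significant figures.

32.83 °C

Energy balance: M c_p dT/dt = ṁ c_p (T_in − T) + 184.6.
Rearrange: dT/dt = (T_ss − T)/τ with τ = M/ṁ = 558.006 s and T_ss = T_in + Q̇/(ṁ c_p) = 43.4835 °C.
T approaches T_ss exponentially: T(t) = T_ss + (T₀ − T_ss) e^(−t/τ).
T(557.1) = 43.4835 + (-28.9135)·e^(−557.1/558.006) = 43.4835 + (-28.9135)·0.368477 = 32.8295 °C.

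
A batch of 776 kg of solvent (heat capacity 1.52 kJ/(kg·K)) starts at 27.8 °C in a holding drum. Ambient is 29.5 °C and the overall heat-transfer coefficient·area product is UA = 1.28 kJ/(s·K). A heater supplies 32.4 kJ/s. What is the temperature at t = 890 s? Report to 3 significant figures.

44.5 °C

M c_p dT/dt = −UA(T − T_amb) + Q̇.
dT/dt = (T_ss − T)/τ with T_ss = T_amb + Q̇/UA = 29.5 + 32.4/1.28 = 54.812 °C, τ = M c_p/UA = 776·1.52/1.28 = 921.50 s.
This is linear first-order; T(t) = T_ss + (T₀ − T_ss) e^(−t/τ).
T(890) = 54.812 + (-27.012)·0.38067 = 44.530 °C.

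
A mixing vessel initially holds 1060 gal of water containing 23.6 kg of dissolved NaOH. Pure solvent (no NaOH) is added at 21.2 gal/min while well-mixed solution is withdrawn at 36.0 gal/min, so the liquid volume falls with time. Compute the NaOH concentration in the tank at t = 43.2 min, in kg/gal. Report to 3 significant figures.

0.00592 kg/gal

Let m(t) be the amount of NaOH. Volume: V(t) = V₀ + (Q_in − Q_out) t = 1060 − 14.800 t; V(43.2) = 420.64 gal.
Solute balance: dm/dt = 0 − Q_out C = −Q_out m/V(t).
dm/m = −Q_out dt/(V₀ − 14.800 t); integrating gives ln(m/m₀) = −(Q_out/(Q_in−Q_out)) ln(V/V₀).
m = m₀ (V₀/V)^(Q_out/(Q_in−Q_out)) = 23.6 × (1060/420.64)^(-2.4324) = 2.4920 kg.
C = m/V = 2.4920/420.64 = 0.0059243 kg/gal.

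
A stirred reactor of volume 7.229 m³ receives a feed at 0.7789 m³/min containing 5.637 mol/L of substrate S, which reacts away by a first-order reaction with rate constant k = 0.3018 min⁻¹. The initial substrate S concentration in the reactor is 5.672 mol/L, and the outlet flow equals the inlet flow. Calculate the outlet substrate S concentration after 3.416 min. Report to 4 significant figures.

2.517 mol/L

Species balance: V dC/dt = Q C_in − Q C − k V C.
dC/dt = (Q/V) C_in − (Q/V + k) C; effective rate a = Q/V + k = 0.107747 + 0.3018 = 0.409547 min⁻¹.
C_ss = Q C_in/(Q + kV) = 1.48302 mol/L; C(t) = C_ss + (C₀ − C_ss) e^(−a t).
C(3.416) = 1.48302 + (4.18898)·e^(−0.409547·3.416) = 1.48302 + (4.18898)·0.246841 = 2.51703 mol/L.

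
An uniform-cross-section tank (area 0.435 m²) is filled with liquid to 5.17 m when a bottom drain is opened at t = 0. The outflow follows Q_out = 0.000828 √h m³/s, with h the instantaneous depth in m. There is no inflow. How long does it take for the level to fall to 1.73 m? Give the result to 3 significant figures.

Unsteady balance on liquid volume: A dh/dt = −0.000828 √h.
This is separable: 2 d(√h)/dt = −0.000828/A, so √h = √h₀ − (0.000828/(2A)) t.
t = 2A(√h₀ − √h)/0.000828 = 2·0.435·(√5.17 − √1.73)/0.000828
  = 0.87000 × (2.2738 − 1.3153) / 0.000828 = 1007.1 s.

1010 s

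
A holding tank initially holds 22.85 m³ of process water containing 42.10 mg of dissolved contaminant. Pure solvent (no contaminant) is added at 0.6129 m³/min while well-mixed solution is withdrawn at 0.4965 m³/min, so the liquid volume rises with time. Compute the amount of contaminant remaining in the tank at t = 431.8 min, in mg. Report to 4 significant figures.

Total volume: dV/dt = Q_in − Q_out = 0.116400 m³/min, so V(t) = 22.85 + 0.116400 t and V(431.8) = 73.1115 m³.
No contaminant enters, so dm/dt = −Q_out · (m/V).
dm/m = −Q_out dt/(V₀ + 0.116400 t); integrating gives ln(m/m₀) = −(Q_out/(Q_in−Q_out)) ln(V/V₀).
m = m₀ (V₀/V)^(Q_out/(Q_in−Q_out)) = 42.10 × (22.85/73.1115)^(4.26546) = 0.294984 mg.

0.2950 mg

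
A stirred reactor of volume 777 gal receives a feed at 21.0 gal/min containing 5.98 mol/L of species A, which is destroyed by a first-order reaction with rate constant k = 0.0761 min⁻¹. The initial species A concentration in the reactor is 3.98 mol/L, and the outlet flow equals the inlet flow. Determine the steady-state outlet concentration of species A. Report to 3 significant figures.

1.57 mol/L

Species balance: V dC/dt = Q C_in − Q C − k V C.
At steady state: 0 = Q C_in − (Q + kV) C_ss, so C_ss = Q C_in/(Q + kV).
C_ss = 21.0·5.98/(21.0 + 0.0761·777) = 125.58/80.130 = 1.5672 mol/L.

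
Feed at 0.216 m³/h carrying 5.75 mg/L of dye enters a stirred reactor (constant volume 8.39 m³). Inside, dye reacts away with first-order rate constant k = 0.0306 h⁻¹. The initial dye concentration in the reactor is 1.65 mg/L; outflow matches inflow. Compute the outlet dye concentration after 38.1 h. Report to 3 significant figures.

2.51 mg/L

Species balance: V dC/dt = Q C_in − Q C − k V C.
dC/dt = (Q/V) C_in − (Q/V + k) C; effective rate a = Q/V + k = 0.025745 + 0.0306 = 0.056345 h⁻¹.
C_ss = Q C_in/(Q + kV) = 2.6273 mg/L; C(t) = C_ss + (C₀ − C_ss) e^(−a t).
C(38.1) = 2.6273 + (-0.97727)·e^(−0.056345·38.1) = 2.6273 + (-0.97727)·0.11686 = 2.5131 mg/L.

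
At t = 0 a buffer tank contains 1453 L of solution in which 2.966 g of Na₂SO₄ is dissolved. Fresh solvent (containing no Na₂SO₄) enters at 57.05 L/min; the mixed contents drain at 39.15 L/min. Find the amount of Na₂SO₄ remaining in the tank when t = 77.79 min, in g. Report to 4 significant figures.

Let m(t) be the amount of Na₂SO₄. Volume: V(t) = V₀ + (Q_in − Q_out) t = 1453 + 17.9000 t; V(77.79) = 2845.44 L.
Solute balance: dm/dt = 0 − Q_out C = −Q_out m/V(t).
dm/m = −Q_out dt/(V₀ + 17.9000 t); integrating gives ln(m/m₀) = −(Q_out/(Q_in−Q_out)) ln(V/V₀).
m = m₀ (V₀/V)^(Q_out/(Q_in−Q_out)) = 2.966 × (1453/2845.44)^(2.18715) = 0.681988 g.

0.6820 g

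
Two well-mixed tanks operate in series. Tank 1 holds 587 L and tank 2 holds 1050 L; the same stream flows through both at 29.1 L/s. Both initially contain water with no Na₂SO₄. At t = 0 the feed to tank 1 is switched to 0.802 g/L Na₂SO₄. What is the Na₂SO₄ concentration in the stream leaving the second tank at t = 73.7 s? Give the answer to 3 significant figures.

0.592 g/L

Species balance on tank i: dCᵢ/dt = (Cᵢ₋₁ − Cᵢ)/τᵢ with τᵢ = Vᵢ/Q.
τ₁ = 587/29.1 = 20.172 s; τ₂ = 1050/29.1 = 36.082 s.
Tank 1: C₁ = C_in(1 − e^(−t/τ₁)). Tank 2 (τ₁ ≠ τ₂): C₂ = C_in[1 − (τ₁ e^(−t/τ₁) − τ₂ e^(−t/τ₂))/(τ₁ − τ₂)].
At t = 73.7: e^(−t/τ₁) = 0.025897, e^(−t/τ₂) = 0.12970.
C₂ = 0.802·[1 − (20.172·0.025897 − 36.082·0.12970)/(-15.911)] = 0.802·0.73870 = 0.59244 g/L.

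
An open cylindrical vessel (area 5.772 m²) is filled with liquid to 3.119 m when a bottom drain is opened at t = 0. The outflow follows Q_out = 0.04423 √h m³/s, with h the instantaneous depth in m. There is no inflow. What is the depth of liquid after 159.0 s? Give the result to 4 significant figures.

A dh/dt = −Q_out = −0.04423 √h.
Separate and integrate: 2(√h − √h₀) = −(0.04423/A) t.
√h = √3.119 − 0.04423·159.0/(2·5.772) = 1.76607 − 0.609197 = 1.15687.
h = 1.15687² = 1.33835 m.

1.338 m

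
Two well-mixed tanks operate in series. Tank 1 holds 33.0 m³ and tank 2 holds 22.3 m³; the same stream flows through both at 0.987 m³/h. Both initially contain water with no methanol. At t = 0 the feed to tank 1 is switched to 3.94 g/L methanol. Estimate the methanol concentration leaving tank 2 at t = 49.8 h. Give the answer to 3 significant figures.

2.11 g/L

Species balance on tank i: dCᵢ/dt = (Cᵢ₋₁ − Cᵢ)/τᵢ with τᵢ = Vᵢ/Q.
τ₁ = 33.0/0.987 = 33.435 h; τ₂ = 22.3/0.987 = 22.594 h.
Solving the cascade with C₁(0)=C₂(0)=0 gives C₂(t) = C_in[1 − (τ₁ e^(−t/τ₁) − τ₂ e^(−t/τ₂))/(τ₁ − τ₂)].
At t = 49.8: e^(−t/τ₁) = 0.22549, e^(−t/τ₂) = 0.11034.
C₂ = 3.94·[1 − (33.435·0.22549 − 22.594·0.11034)/(10.841)] = 3.94·0.53453 = 2.1060 g/L.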